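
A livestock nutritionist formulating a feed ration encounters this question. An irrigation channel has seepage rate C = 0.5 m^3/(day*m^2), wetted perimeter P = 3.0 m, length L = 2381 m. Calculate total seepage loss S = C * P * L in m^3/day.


S = C * P * L
  = 0.5 * 3.0 * 2381
  = 3571.50 m^3/day


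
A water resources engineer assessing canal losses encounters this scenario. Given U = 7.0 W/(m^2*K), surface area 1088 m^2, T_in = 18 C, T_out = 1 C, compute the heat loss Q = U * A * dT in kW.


dT = 18 - (1) = 17 K
Q = U * A * dT
  = 7.0 * 1088 * 17
  = 129472 W = 129.47 kW


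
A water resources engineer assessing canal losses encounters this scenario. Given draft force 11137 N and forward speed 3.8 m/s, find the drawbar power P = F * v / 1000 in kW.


P = F * v / 1000
  = 11137 * 3.8 / 1000
  = 42320.60 / 1000
  = 42.32 kW


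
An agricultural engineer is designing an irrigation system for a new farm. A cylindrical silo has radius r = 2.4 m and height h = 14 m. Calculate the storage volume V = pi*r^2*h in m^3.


V = pi * r^2 * h
  = pi * 2.4^2 * 14
  = pi * 5.76 * 14
  = 253.34 m^3


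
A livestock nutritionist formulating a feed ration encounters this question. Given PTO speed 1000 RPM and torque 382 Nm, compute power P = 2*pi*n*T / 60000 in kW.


P = 2*pi*n*T / 60000
  = 2*pi * 1000 * 382 / 60000
  = 2400176.79 / 60000
  = 40.00 kW


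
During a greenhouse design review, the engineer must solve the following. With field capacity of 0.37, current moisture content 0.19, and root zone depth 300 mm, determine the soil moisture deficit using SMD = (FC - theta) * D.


SMD = (FC - theta) * D
    = (0.37 - 0.19) * 300
    = 0.180 * 300
    = 54 mm


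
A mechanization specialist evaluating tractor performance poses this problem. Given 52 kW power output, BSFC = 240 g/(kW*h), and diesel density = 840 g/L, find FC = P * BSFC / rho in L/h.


FC = P * BSFC / rho_fuel
   = 52 * 240 / 840
   = 12480 / 840
   = 14.86 L/h


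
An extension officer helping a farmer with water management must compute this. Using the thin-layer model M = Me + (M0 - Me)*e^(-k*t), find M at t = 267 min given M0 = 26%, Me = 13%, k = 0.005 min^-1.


M = Me + (M0 - Me) * e^(-k*t)
  = 13 + (26 - 13) * e^(-0.005*267)
  = 13 + 13 * e^(-1.335)
  = 13 + 13 * 0.26316
  = 13 + 3.4211
  = 16.42%


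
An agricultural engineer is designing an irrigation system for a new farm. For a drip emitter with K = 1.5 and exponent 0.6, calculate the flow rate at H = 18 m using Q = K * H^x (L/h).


Q = K * H^x
  = 1.5 * 18^0.6
  = 1.5 * 5.6645
  = 8.50 L/h


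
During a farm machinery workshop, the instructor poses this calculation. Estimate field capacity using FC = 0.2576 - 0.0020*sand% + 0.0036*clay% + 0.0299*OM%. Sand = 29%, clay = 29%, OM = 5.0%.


FC = 0.2576 - 0.0020*29 + 0.0036*29 + 0.0299*5.0
   = 0.2576 - 0.0580 + 0.1044 + 0.1495
   = 0.4535


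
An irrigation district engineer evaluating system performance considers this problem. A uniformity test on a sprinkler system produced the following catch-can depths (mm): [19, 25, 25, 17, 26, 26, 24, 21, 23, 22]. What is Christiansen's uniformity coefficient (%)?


xbar = 228 / 10 = 22.800
sum|xi - xbar| = 24.400
CU = 100 * (1 - 24.400 / (10 * 22.800))
   = 100 * (1 - 0.1070)
   = 89.30%


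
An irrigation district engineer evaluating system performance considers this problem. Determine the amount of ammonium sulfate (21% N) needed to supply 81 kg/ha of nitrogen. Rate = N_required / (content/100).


Rate = N_required / (N_content / 100)
     = 81 / (21 / 100)
     = 81 / 0.21
     = 385.71 kg/ha


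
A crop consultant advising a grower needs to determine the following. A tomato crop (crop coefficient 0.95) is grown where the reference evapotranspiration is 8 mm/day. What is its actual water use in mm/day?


ETc = Kc * ET0
    = 0.95 * 8
    = 7.60 mm/day


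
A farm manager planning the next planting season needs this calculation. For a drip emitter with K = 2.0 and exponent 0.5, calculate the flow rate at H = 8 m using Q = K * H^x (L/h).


Q = K * H^x
  = 2.0 * 8^0.5
  = 2.0 * 2.8284
  = 5.66 L/h


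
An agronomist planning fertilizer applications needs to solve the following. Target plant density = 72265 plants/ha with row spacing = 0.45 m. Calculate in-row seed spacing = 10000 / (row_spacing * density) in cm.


spacing = 10000 / (row_sp * density)
        = 10000 / (0.45 * 72265)
        = 10000 / 32519.25
        = 0.30751 m = 30.75 cm


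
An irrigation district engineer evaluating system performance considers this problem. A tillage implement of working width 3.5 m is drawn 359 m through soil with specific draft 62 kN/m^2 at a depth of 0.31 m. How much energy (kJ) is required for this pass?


E = k * d * w * L
  = 62 * 0.31 * 3.5 * 359
  = 24149.93 kJ


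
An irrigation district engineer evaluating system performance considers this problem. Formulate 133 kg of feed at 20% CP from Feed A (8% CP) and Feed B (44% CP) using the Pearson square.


parts_A = CP_b - target = 44 - 20 = 24
parts_B = target - CP_a = 20 - 8 = 12
total_parts = 24 + 12 = 36
Feed A = 133 * 24 / 36 = 88.67 kg
Feed B = 133 * 12 / 36 = 44.33 kg

88.67 kg


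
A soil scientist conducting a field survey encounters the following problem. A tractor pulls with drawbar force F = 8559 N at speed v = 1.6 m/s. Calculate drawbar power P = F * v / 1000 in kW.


P = F * v / 1000
  = 8559 * 1.6 / 1000
  = 13694.40 / 1000
  = 13.69 kW


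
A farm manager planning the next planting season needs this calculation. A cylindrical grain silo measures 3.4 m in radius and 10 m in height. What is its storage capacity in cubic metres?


V = pi * r^2 * h
  = pi * 3.4^2 * 10
  = pi * 11.56 * 10
  = 363.17 m^3


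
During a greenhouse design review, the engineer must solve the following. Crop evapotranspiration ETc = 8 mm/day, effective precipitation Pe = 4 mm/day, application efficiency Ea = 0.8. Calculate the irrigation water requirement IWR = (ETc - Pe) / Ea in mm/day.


IWR = (ETc - Pe) / Ea
    = (8 - 4) / 0.8
    = 4 / 0.8
    = 5 mm/day


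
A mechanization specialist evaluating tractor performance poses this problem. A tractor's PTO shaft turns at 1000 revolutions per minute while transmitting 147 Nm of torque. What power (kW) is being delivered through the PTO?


P = 2*pi*n*T / 60000
  = 2*pi * 1000 * 147 / 60000
  = 923628.24 / 60000
  = 15.39 kW


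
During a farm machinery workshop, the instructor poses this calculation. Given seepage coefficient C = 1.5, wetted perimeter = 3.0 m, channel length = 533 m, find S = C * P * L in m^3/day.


S = C * P * L
  = 1.5 * 3.0 * 533
  = 2398.50 m^3/day


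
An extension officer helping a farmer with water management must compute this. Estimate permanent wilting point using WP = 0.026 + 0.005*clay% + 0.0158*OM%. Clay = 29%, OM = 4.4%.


WP = 0.026 + 0.005*29 + 0.0158*4.4
   = 0.026 + 0.1450 + 0.0695
   = 0.2405


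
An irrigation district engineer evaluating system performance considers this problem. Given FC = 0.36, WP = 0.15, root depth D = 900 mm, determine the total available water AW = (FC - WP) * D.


AW = (FC - WP) * D
   = (0.36 - 0.15) * 900
   = 0.21 * 900
   = 189 mm


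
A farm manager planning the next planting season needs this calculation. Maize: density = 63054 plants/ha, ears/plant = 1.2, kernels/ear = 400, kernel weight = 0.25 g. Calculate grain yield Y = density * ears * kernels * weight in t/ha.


Y = density * ears * kernels * kw
  = 63054 * 1.2 * 400 * 0.25 g/ha
  = 7566480 g/ha
  = 7566.48 kg/ha = 7.57 t/ha


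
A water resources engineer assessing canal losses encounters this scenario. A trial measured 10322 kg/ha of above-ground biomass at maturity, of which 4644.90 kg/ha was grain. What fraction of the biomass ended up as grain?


HI = grain_yield / biomass
   = 4644.90 / 10322
   = 0.45


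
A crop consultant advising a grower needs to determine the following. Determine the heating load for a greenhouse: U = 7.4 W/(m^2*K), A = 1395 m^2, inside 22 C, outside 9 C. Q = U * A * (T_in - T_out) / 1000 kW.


dT = 22 - (9) = 13 K
Q = U * A * dT
  = 7.4 * 1395 * 13
  = 134199 W = 134.20 kW


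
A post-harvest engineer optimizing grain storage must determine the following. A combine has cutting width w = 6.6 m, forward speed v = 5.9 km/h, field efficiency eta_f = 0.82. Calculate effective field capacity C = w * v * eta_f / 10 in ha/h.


C = w * v * eta_f / 10
  = 6.6 * 5.9 * 0.82 / 10
  = 31.93 / 10
  = 3.19 ha/h


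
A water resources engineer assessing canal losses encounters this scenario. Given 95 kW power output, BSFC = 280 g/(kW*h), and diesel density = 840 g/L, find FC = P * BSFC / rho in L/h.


FC = P * BSFC / rho_fuel
   = 95 * 280 / 840
   = 26600 / 840
   = 31.67 L/h


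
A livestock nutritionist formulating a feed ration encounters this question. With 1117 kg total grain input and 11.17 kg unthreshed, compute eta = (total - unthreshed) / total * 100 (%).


eta = (total - unthreshed) / total * 100
    = (1117 - 11.17) / 1117 * 100
    = 1105.83 / 1117 * 100
    = 99%


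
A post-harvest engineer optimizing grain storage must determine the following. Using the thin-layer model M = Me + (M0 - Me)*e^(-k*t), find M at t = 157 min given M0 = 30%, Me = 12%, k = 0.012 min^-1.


M = Me + (M0 - Me) * e^(-k*t)
  = 12 + (30 - 12) * e^(-0.012*157)
  = 12 + 18 * e^(-1.884)
  = 12 + 18 * 0.15198
  = 12 + 2.7357
  = 14.74%


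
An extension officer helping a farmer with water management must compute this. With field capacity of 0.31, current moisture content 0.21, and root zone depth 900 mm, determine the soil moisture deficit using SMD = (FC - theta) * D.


SMD = (FC - theta) * D
    = (0.31 - 0.21) * 900
    = 0.100 * 900
    = 90 mm


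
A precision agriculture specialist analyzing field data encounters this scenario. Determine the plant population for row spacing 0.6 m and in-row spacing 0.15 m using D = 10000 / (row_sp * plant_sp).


D = 10000 / (row_sp * plant_sp)
  = 10000 / (0.6 * 0.15)
  = 10000 / 0.0900
  = 111111.11 plants/ha


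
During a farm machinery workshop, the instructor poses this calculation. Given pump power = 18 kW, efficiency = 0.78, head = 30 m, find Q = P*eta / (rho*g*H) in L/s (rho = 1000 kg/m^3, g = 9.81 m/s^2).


Q = (P * 1000 * eta) / (rho * g * H)
  = (18 * 1000 * 0.78) / (1000 * 9.81 * 30)
  = 14040 / 294300
  = 0.04771 m^3/s = 47.71 L/s


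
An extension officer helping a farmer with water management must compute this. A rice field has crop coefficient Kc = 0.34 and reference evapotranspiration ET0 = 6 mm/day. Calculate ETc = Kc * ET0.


ETc = Kc * ET0
    = 0.34 * 6
    = 2.04 mm/day


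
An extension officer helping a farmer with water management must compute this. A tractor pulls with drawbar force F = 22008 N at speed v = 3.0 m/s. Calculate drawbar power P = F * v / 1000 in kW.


P = F * v / 1000
  = 22008 * 3.0 / 1000
  = 66024 / 1000
  = 66.02 kW


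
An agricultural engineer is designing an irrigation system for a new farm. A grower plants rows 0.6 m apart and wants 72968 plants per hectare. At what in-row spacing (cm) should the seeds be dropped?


spacing = 10000 / (row_sp * density)
        = 10000 / (0.6 * 72968)
        = 10000 / 43780.80
        = 0.22841 m = 22.84 cm


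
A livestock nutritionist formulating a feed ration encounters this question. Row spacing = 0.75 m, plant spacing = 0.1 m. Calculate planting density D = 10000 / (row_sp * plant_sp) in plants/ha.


D = 10000 / (row_sp * plant_sp)
  = 10000 / (0.75 * 0.1)
  = 10000 / 0.0750
  = 133333.33 plants/ha


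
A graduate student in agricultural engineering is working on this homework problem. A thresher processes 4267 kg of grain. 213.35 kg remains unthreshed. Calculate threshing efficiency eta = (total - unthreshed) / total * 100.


eta = (total - unthreshed) / total * 100
    = (4267 - 213.35) / 4267 * 100
    = 4053.65 / 4267 * 100
    = 95%


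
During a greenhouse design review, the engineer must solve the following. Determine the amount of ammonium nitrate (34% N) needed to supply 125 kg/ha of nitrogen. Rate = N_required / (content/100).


Rate = N_required / (N_content / 100)
     = 125 / (34 / 100)
     = 125 / 0.34
     = 367.65 kg/ha


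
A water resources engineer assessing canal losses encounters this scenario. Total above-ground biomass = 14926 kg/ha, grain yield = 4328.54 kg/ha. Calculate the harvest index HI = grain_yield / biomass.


HI = grain_yield / biomass
   = 4328.54 / 14926
   = 0.29


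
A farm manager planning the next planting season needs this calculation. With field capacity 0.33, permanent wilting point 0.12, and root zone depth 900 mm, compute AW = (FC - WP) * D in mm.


AW = (FC - WP) * D
   = (0.33 - 0.12) * 900
   = 0.21 * 900
   = 189 mm


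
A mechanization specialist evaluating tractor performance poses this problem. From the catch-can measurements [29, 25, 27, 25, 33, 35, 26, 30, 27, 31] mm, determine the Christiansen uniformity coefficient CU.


xbar = 288 / 10 = 28.800
sum|xi - xbar| = 28
CU = 100 * (1 - 28 / (10 * 28.800))
   = 100 * (1 - 0.0972)
   = 90.28%


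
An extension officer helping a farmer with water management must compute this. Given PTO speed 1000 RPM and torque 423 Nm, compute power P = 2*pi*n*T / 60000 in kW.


P = 2*pi*n*T / 60000
  = 2*pi * 1000 * 423 / 60000
  = 2657787.38 / 60000
  = 44.30 kW


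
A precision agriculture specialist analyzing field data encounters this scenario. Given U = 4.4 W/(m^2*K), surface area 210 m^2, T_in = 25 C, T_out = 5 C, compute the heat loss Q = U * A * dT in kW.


dT = 25 - (5) = 20 K
Q = U * A * dT
  = 4.4 * 210 * 20
  = 18480 W = 18.48 kW


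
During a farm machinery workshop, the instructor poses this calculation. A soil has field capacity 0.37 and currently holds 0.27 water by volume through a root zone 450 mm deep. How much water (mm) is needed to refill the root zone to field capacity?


SMD = (FC - theta) * D
    = (0.37 - 0.27) * 450
    = 0.100 * 450
    = 45 mm


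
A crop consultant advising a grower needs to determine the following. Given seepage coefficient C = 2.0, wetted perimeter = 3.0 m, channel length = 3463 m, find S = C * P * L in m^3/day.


S = C * P * L
  = 2.0 * 3.0 * 3463
  = 20778 m^3/day


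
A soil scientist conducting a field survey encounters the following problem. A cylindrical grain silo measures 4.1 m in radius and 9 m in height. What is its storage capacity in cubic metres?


V = pi * r^2 * h
  = pi * 4.1^2 * 9
  = pi * 16.81 * 9
  = 475.29 m^3


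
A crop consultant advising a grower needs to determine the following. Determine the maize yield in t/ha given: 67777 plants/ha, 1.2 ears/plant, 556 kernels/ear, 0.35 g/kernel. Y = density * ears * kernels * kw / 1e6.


Y = density * ears * kernels * kw
  = 67777 * 1.2 * 556 * 0.35 g/ha
  = 15827285.04 g/ha
  = 15827.29 kg/ha = 15.83 t/ha


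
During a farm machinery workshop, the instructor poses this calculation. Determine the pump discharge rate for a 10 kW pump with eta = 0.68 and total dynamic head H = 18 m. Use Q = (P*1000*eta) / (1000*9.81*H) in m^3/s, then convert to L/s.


Q = (P * 1000 * eta) / (rho * g * H)
  = (10 * 1000 * 0.68) / (1000 * 9.81 * 18)
  = 6800 / 176580
  = 0.03851 m^3/s = 38.51 L/s


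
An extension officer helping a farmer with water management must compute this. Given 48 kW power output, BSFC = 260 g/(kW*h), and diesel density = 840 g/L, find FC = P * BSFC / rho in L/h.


FC = P * BSFC / rho_fuel
   = 48 * 260 / 840
   = 12480 / 840
   = 14.86 L/h


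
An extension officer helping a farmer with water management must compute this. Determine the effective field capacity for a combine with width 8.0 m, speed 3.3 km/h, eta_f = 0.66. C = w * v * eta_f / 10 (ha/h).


C = w * v * eta_f / 10
  = 8.0 * 3.3 * 0.66 / 10
  = 17.42 / 10
  = 1.74 ha/h


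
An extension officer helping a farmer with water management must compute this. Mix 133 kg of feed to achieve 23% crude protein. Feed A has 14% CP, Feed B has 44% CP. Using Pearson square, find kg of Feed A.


parts_A = CP_b - target = 44 - 23 = 21
parts_B = target - CP_a = 23 - 14 = 9
total_parts = 21 + 9 = 30
Feed A = 133 * 21 / 30 = 93.10 kg
Feed B = 133 * 9 / 30 = 39.90 kg

93.10 kg


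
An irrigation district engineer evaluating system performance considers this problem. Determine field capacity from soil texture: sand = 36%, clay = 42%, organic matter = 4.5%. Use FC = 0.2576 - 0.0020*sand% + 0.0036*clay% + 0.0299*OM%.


FC = 0.2576 - 0.0020*36 + 0.0036*42 + 0.0299*4.5
   = 0.2576 - 0.0720 + 0.1512 + 0.1346
   = 0.4714


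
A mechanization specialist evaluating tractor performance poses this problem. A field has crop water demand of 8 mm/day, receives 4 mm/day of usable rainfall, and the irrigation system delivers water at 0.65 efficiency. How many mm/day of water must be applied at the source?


IWR = (ETc - Pe) / Ea
    = (8 - 4) / 0.65
    = 4 / 0.65
    = 6.15 mm/day


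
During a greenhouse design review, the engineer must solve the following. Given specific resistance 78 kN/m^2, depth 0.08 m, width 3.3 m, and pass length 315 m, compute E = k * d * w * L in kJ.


E = k * d * w * L
  = 78 * 0.08 * 3.3 * 315
  = 6486.48 kJ


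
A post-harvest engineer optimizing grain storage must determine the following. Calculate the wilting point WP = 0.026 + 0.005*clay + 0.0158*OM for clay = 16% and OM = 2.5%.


WP = 0.026 + 0.005*16 + 0.0158*2.5
   = 0.026 + 0.0800 + 0.0395
   = 0.1455


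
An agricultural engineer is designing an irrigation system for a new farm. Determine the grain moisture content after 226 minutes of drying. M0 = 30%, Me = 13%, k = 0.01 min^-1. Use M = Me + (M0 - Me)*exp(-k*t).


M = Me + (M0 - Me) * e^(-k*t)
  = 13 + (30 - 13) * e^(-0.01*226)
  = 13 + 17 * e^(-2.260)
  = 13 + 17 * 0.10435
  = 13 + 1.7740
  = 14.77%


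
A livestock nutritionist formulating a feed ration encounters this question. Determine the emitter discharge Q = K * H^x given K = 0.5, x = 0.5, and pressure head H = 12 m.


Q = K * H^x
  = 0.5 * 12^0.5
  = 0.5 * 3.4641
  = 1.73 L/h


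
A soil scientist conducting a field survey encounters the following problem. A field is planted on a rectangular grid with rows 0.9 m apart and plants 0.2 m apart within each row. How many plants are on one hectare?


D = 10000 / (row_sp * plant_sp)
  = 10000 / (0.9 * 0.2)
  = 10000 / 0.1800
  = 55555.56 plants/ha


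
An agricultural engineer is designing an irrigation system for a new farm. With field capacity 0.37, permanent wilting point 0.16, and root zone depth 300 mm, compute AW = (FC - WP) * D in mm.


AW = (FC - WP) * D
   = (0.37 - 0.16) * 300
   = 0.21 * 300
   = 63 mm


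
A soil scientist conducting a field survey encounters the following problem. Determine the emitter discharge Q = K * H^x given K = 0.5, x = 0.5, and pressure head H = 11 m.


Q = K * H^x
  = 0.5 * 11^0.5
  = 0.5 * 3.3166
  = 1.66 L/h


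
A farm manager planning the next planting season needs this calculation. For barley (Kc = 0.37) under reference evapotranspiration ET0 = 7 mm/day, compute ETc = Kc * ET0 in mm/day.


ETc = Kc * ET0
    = 0.37 * 7
    = 2.59 mm/day


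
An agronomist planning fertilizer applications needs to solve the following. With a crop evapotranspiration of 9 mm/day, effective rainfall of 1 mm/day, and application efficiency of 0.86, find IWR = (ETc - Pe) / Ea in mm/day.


IWR = (ETc - Pe) / Ea
    = (9 - 1) / 0.86
    = 8 / 0.86
    = 9.30 mm/day


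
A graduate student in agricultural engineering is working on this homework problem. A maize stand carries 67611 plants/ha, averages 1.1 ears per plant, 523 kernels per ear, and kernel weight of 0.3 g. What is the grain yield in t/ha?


Y = density * ears * kernels * kw
  = 67611 * 1.1 * 523 * 0.3 g/ha
  = 11668982.49 g/ha
  = 11668.98 kg/ha = 11.67 t/ha


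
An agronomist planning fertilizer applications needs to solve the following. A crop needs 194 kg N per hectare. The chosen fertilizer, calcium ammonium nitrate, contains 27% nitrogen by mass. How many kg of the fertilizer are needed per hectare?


Rate = N_required / (N_content / 100)
     = 194 / (27 / 100)
     = 194 / 0.27
     = 718.52 kg/ha


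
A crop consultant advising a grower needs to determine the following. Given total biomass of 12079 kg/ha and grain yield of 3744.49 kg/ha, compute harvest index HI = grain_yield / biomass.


HI = grain_yield / biomass
   = 3744.49 / 12079
   = 0.31


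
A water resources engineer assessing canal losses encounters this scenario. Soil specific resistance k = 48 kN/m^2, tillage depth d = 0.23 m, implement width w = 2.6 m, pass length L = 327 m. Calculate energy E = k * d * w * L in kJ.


E = k * d * w * L
  = 48 * 0.23 * 2.6 * 327
  = 9386.21 kJ


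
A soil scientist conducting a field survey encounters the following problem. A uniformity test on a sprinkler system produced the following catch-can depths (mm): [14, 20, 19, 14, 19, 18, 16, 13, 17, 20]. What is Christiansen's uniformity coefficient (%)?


xbar = 170 / 10 = 17
sum|xi - xbar| = 22
CU = 100 * (1 - 22 / (10 * 17))
   = 100 * (1 - 0.1294)
   = 87.06%


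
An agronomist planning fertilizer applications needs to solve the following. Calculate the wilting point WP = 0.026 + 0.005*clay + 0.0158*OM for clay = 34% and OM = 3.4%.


WP = 0.026 + 0.005*34 + 0.0158*3.4
   = 0.026 + 0.1700 + 0.0537
   = 0.2497


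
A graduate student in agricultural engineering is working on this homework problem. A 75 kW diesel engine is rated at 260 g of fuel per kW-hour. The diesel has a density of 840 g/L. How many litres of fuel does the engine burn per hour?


FC = P * BSFC / rho_fuel
   = 75 * 260 / 840
   = 19500 / 840
   = 23.21 L/h


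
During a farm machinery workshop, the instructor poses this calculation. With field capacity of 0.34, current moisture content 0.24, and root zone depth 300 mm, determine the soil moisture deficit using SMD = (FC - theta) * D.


SMD = (FC - theta) * D
    = (0.34 - 0.24) * 300
    = 0.100 * 300
    = 30 mm


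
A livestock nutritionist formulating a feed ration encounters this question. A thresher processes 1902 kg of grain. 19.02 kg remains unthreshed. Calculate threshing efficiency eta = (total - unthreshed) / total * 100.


eta = (total - unthreshed) / total * 100
    = (1902 - 19.02) / 1902 * 100
    = 1882.98 / 1902 * 100
    = 99%


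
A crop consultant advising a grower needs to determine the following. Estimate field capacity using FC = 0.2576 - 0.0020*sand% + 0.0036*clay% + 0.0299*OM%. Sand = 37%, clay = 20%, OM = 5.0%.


FC = 0.2576 - 0.0020*37 + 0.0036*20 + 0.0299*5.0
   = 0.2576 - 0.0740 + 0.0720 + 0.1495
   = 0.4051


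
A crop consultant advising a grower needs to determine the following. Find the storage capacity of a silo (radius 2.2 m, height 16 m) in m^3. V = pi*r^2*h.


V = pi * r^2 * h
  = pi * 2.2^2 * 16
  = pi * 4.84 * 16
  = 243.28 m^3


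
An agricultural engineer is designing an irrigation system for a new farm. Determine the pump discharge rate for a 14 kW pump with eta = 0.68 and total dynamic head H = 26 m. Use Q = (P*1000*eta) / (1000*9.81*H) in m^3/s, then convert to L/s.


Q = (P * 1000 * eta) / (rho * g * H)
  = (14 * 1000 * 0.68) / (1000 * 9.81 * 26)
  = 9520 / 255060
  = 0.03732 m^3/s = 37.32 L/s


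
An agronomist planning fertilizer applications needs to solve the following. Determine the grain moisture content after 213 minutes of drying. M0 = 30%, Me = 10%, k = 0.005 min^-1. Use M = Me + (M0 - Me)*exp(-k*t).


M = Me + (M0 - Me) * e^(-k*t)
  = 10 + (30 - 10) * e^(-0.005*213)
  = 10 + 20 * e^(-1.065)
  = 10 + 20 * 0.34473
  = 10 + 6.8946
  = 16.89%


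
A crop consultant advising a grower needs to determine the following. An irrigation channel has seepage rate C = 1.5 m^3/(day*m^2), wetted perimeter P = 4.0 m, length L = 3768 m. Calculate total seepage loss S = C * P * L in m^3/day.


S = C * P * L
  = 1.5 * 4.0 * 3768
  = 22608 m^3/day


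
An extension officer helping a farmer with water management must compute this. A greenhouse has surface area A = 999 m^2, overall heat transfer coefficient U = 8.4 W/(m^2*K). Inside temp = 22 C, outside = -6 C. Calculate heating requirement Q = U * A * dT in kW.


dT = 22 - (-6) = 28 K
Q = U * A * dT
  = 8.4 * 999 * 28
  = 234964.80 W = 234.96 kW


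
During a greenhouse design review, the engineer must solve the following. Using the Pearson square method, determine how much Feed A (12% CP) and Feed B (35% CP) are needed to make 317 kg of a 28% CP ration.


parts_A = CP_b - target = 35 - 28 = 7
parts_B = target - CP_a = 28 - 12 = 16
total_parts = 7 + 16 = 23
Feed A = 317 * 7 / 23 = 96.48 kg
Feed B = 317 * 16 / 23 = 220.52 kg

96.48 kg


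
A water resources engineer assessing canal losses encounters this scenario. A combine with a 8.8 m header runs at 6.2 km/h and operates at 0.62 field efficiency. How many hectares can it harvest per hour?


C = w * v * eta_f / 10
  = 8.8 * 6.2 * 0.62 / 10
  = 33.83 / 10
  = 3.38 ha/h


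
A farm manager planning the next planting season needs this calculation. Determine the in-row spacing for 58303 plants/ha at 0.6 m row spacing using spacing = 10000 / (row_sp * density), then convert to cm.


spacing = 10000 / (row_sp * density)
        = 10000 / (0.6 * 58303)
        = 10000 / 34981.80
        = 0.28586 m = 28.59 cm


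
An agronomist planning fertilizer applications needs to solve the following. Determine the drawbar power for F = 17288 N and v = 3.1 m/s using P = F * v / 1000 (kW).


P = F * v / 1000
  = 17288 * 3.1 / 1000
  = 53592.80 / 1000
  = 53.59 kW


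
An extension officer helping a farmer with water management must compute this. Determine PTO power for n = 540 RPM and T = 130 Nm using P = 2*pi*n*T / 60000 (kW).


P = 2*pi*n*T / 60000
  = 2*pi * 540 * 130 / 60000
  = 441079.61 / 60000
  = 7.35 kW


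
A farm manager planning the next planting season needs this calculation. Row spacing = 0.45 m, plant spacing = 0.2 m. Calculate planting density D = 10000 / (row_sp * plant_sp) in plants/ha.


D = 10000 / (row_sp * plant_sp)
  = 10000 / (0.45 * 0.2)
  = 10000 / 0.0900
  = 111111.11 plants/ha


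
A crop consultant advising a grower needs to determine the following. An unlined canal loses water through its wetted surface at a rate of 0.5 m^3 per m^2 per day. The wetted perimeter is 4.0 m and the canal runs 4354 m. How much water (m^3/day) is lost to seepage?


S = C * P * L
  = 0.5 * 4.0 * 4354
  = 8708 m^3/day


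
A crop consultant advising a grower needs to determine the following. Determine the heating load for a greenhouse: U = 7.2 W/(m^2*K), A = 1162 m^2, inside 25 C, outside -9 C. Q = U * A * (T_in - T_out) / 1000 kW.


dT = 25 - (-9) = 34 K
Q = U * A * dT
  = 7.2 * 1162 * 34
  = 284457.60 W = 284.46 kW


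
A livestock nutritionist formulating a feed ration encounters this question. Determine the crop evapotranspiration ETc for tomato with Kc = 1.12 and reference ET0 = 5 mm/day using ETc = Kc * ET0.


ETc = Kc * ET0
    = 1.12 * 5
    = 5.60 mm/day


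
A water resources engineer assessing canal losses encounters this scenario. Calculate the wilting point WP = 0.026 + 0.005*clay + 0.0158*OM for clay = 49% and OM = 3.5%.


WP = 0.026 + 0.005*49 + 0.0158*3.5
   = 0.026 + 0.2450 + 0.0553
   = 0.3263


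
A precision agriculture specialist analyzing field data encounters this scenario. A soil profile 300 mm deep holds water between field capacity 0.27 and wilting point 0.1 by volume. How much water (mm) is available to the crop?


AW = (FC - WP) * D
   = (0.27 - 0.1) * 300
   = 0.17 * 300
   = 51 mm


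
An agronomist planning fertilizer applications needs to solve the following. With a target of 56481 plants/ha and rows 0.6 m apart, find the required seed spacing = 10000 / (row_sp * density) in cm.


spacing = 10000 / (row_sp * density)
        = 10000 / (0.6 * 56481)
        = 10000 / 33888.60
        = 0.29508 m = 29.51 cm


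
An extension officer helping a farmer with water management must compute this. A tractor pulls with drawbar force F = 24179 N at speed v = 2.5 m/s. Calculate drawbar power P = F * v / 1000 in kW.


P = F * v / 1000
  = 24179 * 2.5 / 1000
  = 60447.50 / 1000
  = 60.45 kW


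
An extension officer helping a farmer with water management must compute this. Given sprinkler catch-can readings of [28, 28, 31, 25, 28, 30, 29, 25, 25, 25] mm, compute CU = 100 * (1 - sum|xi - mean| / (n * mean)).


xbar = 274 / 10 = 27.400
sum|xi - xbar| = 19.200
CU = 100 * (1 - 19.200 / (10 * 27.400))
   = 100 * (1 - 0.0701)
   = 92.99%


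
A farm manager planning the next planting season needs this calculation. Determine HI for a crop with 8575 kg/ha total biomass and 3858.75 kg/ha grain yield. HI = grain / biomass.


HI = grain_yield / biomass
   = 3858.75 / 8575
   = 0.45


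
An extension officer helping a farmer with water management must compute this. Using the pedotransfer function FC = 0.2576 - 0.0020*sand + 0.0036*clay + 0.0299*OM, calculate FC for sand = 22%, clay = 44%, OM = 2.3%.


FC = 0.2576 - 0.0020*22 + 0.0036*44 + 0.0299*2.3
   = 0.2576 - 0.0440 + 0.1584 + 0.0688
   = 0.4408


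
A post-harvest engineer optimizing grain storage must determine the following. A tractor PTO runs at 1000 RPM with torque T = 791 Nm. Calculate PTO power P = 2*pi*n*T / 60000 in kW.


P = 2*pi*n*T / 60000
  = 2*pi * 1000 * 791 / 60000
  = 4969999.58 / 60000
  = 82.83 kW


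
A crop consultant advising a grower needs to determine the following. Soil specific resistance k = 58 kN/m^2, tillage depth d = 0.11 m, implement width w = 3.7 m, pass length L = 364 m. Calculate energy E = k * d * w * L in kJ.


E = k * d * w * L
  = 58 * 0.11 * 3.7 * 364
  = 8592.58 kJ


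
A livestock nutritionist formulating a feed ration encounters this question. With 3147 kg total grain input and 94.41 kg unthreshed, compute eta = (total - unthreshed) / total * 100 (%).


eta = (total - unthreshed) / total * 100
    = (3147 - 94.41) / 3147 * 100
    = 3052.59 / 3147 * 100
    = 97%


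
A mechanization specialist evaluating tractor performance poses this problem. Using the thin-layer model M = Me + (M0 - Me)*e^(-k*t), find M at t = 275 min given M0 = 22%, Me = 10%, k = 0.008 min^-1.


M = Me + (M0 - Me) * e^(-k*t)
  = 10 + (22 - 10) * e^(-0.008*275)
  = 10 + 12 * e^(-2.200)
  = 10 + 12 * 0.11080
  = 10 + 1.3296
  = 11.33%


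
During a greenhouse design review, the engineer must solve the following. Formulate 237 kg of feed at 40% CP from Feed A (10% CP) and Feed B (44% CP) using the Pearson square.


parts_A = CP_b - target = 44 - 40 = 4
parts_B = target - CP_a = 40 - 10 = 30
total_parts = 4 + 30 = 34
Feed A = 237 * 4 / 34 = 27.88 kg
Feed B = 237 * 30 / 34 = 209.12 kg

27.88 kg


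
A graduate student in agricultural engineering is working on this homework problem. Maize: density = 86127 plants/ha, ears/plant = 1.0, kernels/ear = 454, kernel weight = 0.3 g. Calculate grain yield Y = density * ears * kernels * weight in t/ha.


Y = density * ears * kernels * kw
  = 86127 * 1.0 * 454 * 0.3 g/ha
  = 11730497.40 g/ha
  = 11730.50 kg/ha = 11.73 t/ha


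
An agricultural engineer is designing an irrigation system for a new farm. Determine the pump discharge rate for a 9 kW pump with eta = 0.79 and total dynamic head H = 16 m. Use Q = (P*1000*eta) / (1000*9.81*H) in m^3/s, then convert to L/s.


Q = (P * 1000 * eta) / (rho * g * H)
  = (9 * 1000 * 0.79) / (1000 * 9.81 * 16)
  = 7110 / 156960
  = 0.04530 m^3/s = 45.30 L/s


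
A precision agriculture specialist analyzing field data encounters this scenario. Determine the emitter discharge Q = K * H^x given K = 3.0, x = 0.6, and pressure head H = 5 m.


Q = K * H^x
  = 3.0 * 5^0.6
  = 3.0 * 2.6265
  = 7.88 L/h


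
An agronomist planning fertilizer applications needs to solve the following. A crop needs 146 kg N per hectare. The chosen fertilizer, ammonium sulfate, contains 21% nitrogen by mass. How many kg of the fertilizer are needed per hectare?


Rate = N_required / (N_content / 100)
     = 146 / (21 / 100)
     = 146 / 0.21
     = 695.24 kg/ha


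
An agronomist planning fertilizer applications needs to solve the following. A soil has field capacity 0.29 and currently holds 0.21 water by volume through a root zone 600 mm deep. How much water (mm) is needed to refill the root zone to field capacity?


SMD = (FC - theta) * D
    = (0.29 - 0.21) * 600
    = 0.080 * 600
    = 48 mm


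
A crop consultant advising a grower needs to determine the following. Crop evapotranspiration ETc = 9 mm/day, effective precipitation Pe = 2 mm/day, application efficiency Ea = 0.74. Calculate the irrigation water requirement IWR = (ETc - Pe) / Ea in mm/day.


IWR = (ETc - Pe) / Ea
    = (9 - 2) / 0.74
    = 7 / 0.74
    = 9.46 mm/day


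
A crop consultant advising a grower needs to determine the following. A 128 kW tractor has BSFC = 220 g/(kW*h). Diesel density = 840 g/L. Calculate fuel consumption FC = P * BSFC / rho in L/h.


FC = P * BSFC / rho_fuel
   = 128 * 220 / 840
   = 28160 / 840
   = 33.52 L/h


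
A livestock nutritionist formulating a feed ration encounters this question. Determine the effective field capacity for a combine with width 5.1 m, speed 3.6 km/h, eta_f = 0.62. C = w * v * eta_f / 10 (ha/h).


C = w * v * eta_f / 10
  = 5.1 * 3.6 * 0.62 / 10
  = 11.38 / 10
  = 1.14 ha/h


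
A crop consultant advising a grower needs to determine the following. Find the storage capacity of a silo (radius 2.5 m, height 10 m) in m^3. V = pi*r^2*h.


V = pi * r^2 * h
  = pi * 2.5^2 * 10
  = pi * 6.25 * 10
  = 196.35 m^3


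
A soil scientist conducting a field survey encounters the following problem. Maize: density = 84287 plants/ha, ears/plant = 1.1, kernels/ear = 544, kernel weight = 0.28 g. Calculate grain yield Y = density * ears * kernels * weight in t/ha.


Y = density * ears * kernels * kw
  = 84287 * 1.1 * 544 * 0.28 g/ha
  = 14122455.42 g/ha
  = 14122.46 kg/ha = 14.12 t/ha


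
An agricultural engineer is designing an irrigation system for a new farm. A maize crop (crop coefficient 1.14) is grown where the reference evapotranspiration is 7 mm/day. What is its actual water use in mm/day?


ETc = Kc * ET0
    = 1.14 * 7
    = 7.98 mm/day


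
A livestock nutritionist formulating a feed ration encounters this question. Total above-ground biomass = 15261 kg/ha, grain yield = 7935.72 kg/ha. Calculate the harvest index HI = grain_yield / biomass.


HI = grain_yield / biomass
   = 7935.72 / 15261
   = 0.52


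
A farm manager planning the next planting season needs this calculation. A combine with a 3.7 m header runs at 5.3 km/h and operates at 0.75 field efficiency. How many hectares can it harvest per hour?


C = w * v * eta_f / 10
  = 3.7 * 5.3 * 0.75 / 10
  = 14.71 / 10
  = 1.47 ha/h


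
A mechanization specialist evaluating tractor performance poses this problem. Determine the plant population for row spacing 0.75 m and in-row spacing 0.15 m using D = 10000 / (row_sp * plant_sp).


D = 10000 / (row_sp * plant_sp)
  = 10000 / (0.75 * 0.15)
  = 10000 / 0.1125
  = 88888.89 plants/ha


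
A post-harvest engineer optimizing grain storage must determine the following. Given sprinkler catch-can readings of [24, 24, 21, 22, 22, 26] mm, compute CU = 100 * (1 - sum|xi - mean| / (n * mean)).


xbar = 139 / 6 = 23.167
sum|xi - xbar| = 9
CU = 100 * (1 - 9 / (6 * 23.167))
   = 100 * (1 - 0.0647)
   = 93.53%


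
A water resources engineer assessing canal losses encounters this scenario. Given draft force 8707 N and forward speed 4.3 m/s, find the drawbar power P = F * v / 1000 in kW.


P = F * v / 1000
  = 8707 * 4.3 / 1000
  = 37440.10 / 1000
  = 37.44 kW


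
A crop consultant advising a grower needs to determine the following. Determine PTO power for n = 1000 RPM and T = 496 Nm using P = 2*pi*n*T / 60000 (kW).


P = 2*pi*n*T / 60000
  = 2*pi * 1000 * 496 / 60000
  = 3116459.91 / 60000
  = 51.94 kW


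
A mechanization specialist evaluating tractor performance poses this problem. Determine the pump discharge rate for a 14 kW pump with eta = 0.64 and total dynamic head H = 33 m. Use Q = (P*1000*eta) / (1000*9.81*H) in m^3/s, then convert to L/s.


Q = (P * 1000 * eta) / (rho * g * H)
  = (14 * 1000 * 0.64) / (1000 * 9.81 * 33)
  = 8960 / 323730
  = 0.02768 m^3/s = 27.68 L/s


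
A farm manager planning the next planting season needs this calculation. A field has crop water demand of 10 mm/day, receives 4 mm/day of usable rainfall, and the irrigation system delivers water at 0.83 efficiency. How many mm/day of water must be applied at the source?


IWR = (ETc - Pe) / Ea
    = (10 - 4) / 0.83
    = 6 / 0.83
    = 7.23 mm/day


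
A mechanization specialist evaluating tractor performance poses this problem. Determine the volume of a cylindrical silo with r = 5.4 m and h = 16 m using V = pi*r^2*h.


V = pi * r^2 * h
  = pi * 5.4^2 * 16
  = pi * 29.16 * 16
  = 1465.74 m^3


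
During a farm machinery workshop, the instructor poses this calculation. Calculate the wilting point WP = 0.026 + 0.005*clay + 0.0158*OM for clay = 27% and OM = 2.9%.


WP = 0.026 + 0.005*27 + 0.0158*2.9
   = 0.026 + 0.1350 + 0.0458
   = 0.2068


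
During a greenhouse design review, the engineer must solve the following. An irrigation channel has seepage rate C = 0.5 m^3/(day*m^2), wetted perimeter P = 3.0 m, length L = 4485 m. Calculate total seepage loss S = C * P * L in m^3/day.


S = C * P * L
  = 0.5 * 3.0 * 4485
  = 6727.50 m^3/day


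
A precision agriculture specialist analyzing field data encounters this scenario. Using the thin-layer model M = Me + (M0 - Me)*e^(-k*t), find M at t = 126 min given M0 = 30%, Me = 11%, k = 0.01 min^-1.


M = Me + (M0 - Me) * e^(-k*t)
  = 11 + (30 - 11) * e^(-0.01*126)
  = 11 + 19 * e^(-1.260)
  = 11 + 19 * 0.28365
  = 11 + 5.3894
  = 16.39%


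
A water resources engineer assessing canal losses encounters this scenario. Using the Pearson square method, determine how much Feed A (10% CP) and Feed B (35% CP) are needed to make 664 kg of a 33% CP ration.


parts_A = CP_b - target = 35 - 33 = 2
parts_B = target - CP_a = 33 - 10 = 23
total_parts = 2 + 23 = 25
Feed A = 664 * 2 / 25 = 53.12 kg
Feed B = 664 * 23 / 25 = 610.88 kg

53.12 kg


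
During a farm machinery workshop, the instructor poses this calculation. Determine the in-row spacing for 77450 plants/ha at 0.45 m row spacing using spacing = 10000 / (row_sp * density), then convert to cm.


spacing = 10000 / (row_sp * density)
        = 10000 / (0.45 * 77450)
        = 10000 / 34852.50
        = 0.28692 m = 28.69 cm


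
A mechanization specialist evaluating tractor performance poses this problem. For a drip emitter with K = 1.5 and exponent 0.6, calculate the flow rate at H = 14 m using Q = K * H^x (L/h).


Q = K * H^x
  = 1.5 * 14^0.6
  = 1.5 * 4.8717
  = 7.31 L/h


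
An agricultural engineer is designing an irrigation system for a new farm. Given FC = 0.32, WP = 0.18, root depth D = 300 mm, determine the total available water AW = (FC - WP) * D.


AW = (FC - WP) * D
   = (0.32 - 0.18) * 300
   = 0.14 * 300
   = 42 mm


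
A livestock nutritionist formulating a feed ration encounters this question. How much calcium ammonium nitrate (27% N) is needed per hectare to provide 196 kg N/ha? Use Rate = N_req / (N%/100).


Rate = N_required / (N_content / 100)
     = 196 / (27 / 100)
     = 196 / 0.27
     = 725.93 kg/ha


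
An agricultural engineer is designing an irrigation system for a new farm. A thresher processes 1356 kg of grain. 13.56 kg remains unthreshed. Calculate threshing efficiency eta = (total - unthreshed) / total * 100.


eta = (total - unthreshed) / total * 100
    = (1356 - 13.56) / 1356 * 100
    = 1342.44 / 1356 * 100
    = 99%
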